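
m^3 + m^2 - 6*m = m*(m - 2)*(m + 3)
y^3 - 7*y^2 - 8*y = y*(y - 8)*(y + 1)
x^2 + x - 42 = (x - 6)*(x + 7)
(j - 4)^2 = j^2 - 8*j + 16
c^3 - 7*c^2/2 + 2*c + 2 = (c - 2)^2*(c + 1/2)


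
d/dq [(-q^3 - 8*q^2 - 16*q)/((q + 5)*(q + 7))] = (-q^4 - 24*q^3 - 185*q^2 - 560*q - 560)/(q^4 + 24*q^3 + 214*q^2 + 840*q + 1225)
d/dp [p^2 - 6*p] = 2*p - 6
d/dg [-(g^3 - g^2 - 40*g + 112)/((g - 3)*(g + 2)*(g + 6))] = 2*(-3*g^4 - 28*g^3 + 116*g^2 + 524*g - 1392)/(g^6 + 10*g^5 + g^4 - 192*g^3 - 216*g^2 + 864*g + 1296)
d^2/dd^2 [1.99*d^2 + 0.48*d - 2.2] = 3.98000000000000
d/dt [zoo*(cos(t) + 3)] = zoo*sin(t)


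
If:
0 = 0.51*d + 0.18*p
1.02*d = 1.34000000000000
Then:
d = 1.31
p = -3.72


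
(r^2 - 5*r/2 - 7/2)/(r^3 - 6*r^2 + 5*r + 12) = (r - 7/2)/(r^2 - 7*r + 12)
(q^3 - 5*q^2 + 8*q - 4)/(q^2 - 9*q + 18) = (q^3 - 5*q^2 + 8*q - 4)/(q^2 - 9*q + 18)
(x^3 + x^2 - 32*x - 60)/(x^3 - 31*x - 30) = (x + 2)/(x + 1)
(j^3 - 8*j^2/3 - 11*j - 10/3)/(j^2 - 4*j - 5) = (3*j^2 + 7*j + 2)/(3*(j + 1))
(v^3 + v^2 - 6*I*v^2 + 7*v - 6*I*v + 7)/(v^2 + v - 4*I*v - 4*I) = (v^2 - 6*I*v + 7)/(v - 4*I)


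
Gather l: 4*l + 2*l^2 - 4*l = 2*l^2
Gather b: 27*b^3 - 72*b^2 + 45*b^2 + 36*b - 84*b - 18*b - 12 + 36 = 27*b^3 - 27*b^2 - 66*b + 24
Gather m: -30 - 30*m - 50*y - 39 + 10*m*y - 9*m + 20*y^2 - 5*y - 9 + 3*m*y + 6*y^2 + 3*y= m*(13*y - 39) + 26*y^2 - 52*y - 78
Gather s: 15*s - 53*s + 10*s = -28*s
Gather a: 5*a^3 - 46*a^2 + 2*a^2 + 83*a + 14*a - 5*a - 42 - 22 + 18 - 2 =5*a^3 - 44*a^2 + 92*a - 48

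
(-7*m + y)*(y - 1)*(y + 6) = -7*m*y^2 - 35*m*y + 42*m + y^3 + 5*y^2 - 6*y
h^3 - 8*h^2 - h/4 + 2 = (h - 8)*(h - 1/2)*(h + 1/2)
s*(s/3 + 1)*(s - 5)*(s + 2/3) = s^4/3 - 4*s^3/9 - 49*s^2/9 - 10*s/3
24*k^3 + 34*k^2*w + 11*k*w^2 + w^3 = (k + w)*(4*k + w)*(6*k + w)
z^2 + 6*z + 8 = (z + 2)*(z + 4)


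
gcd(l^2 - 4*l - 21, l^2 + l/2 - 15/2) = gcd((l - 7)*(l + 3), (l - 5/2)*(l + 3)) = l + 3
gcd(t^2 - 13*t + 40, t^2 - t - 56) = t - 8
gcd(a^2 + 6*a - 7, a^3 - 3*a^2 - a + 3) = a - 1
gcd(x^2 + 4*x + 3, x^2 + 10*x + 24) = 1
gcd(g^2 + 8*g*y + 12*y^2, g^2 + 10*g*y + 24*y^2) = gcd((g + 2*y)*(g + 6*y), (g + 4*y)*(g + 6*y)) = g + 6*y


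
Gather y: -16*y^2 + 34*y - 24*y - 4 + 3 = -16*y^2 + 10*y - 1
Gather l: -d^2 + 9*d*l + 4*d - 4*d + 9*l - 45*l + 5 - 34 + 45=-d^2 + l*(9*d - 36) + 16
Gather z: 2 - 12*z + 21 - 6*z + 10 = 33 - 18*z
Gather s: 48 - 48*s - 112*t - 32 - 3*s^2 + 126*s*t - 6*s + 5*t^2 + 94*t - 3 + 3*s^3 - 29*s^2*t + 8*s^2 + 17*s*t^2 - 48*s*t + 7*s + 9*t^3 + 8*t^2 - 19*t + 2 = 3*s^3 + s^2*(5 - 29*t) + s*(17*t^2 + 78*t - 47) + 9*t^3 + 13*t^2 - 37*t + 15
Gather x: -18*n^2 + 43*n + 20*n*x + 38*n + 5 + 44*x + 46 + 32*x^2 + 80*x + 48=-18*n^2 + 81*n + 32*x^2 + x*(20*n + 124) + 99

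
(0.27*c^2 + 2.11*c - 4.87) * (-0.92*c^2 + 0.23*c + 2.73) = -0.2484*c^4 - 1.8791*c^3 + 5.7028*c^2 + 4.6402*c - 13.2951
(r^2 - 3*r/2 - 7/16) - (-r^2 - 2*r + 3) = 2*r^2 + r/2 - 55/16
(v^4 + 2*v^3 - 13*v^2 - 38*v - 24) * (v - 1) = v^5 + v^4 - 15*v^3 - 25*v^2 + 14*v + 24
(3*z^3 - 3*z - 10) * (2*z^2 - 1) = 6*z^5 - 9*z^3 - 20*z^2 + 3*z + 10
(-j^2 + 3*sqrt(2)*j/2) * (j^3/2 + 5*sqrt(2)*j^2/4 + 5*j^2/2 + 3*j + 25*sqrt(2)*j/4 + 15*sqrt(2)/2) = -j^5/2 - 5*j^4/2 - sqrt(2)*j^4/2 - 5*sqrt(2)*j^3/2 + 3*j^3/4 - 3*sqrt(2)*j^2 + 75*j^2/4 + 45*j/2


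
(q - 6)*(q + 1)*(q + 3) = q^3 - 2*q^2 - 21*q - 18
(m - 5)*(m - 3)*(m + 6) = m^3 - 2*m^2 - 33*m + 90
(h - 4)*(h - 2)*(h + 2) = h^3 - 4*h^2 - 4*h + 16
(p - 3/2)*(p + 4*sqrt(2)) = p^2 - 3*p/2 + 4*sqrt(2)*p - 6*sqrt(2)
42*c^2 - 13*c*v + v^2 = (-7*c + v)*(-6*c + v)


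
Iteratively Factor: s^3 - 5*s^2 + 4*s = (s - 1)*(s^2 - 4*s) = s*(s - 1)*(s - 4)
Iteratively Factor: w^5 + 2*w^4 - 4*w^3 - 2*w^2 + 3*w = (w + 3)*(w^4 - w^3 - w^2 + w) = (w + 1)*(w + 3)*(w^3 - 2*w^2 + w) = (w - 1)*(w + 1)*(w + 3)*(w^2 - w) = w*(w - 1)*(w + 1)*(w + 3)*(w - 1)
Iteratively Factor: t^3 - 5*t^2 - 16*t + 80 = (t - 5)*(t^2 - 16) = (t - 5)*(t + 4)*(t - 4)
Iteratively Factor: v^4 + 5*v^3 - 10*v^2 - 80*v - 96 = (v - 4)*(v^3 + 9*v^2 + 26*v + 24) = (v - 4)*(v + 2)*(v^2 + 7*v + 12) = (v - 4)*(v + 2)*(v + 3)*(v + 4)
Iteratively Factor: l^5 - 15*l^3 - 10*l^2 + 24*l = (l + 2)*(l^4 - 2*l^3 - 11*l^2 + 12*l) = (l + 2)*(l + 3)*(l^3 - 5*l^2 + 4*l) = (l - 4)*(l + 2)*(l + 3)*(l^2 - l) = l*(l - 4)*(l + 2)*(l + 3)*(l - 1)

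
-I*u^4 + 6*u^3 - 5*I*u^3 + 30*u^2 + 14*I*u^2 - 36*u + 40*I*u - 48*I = (u + 6)*(u + 2*I)*(u + 4*I)*(-I*u + I)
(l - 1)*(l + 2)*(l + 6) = l^3 + 7*l^2 + 4*l - 12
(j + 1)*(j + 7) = j^2 + 8*j + 7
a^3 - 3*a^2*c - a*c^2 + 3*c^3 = (a - 3*c)*(a - c)*(a + c)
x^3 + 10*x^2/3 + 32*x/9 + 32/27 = (x + 2/3)*(x + 4/3)^2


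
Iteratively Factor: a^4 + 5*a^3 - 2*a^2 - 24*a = (a - 2)*(a^3 + 7*a^2 + 12*a) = a*(a - 2)*(a^2 + 7*a + 12) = a*(a - 2)*(a + 3)*(a + 4)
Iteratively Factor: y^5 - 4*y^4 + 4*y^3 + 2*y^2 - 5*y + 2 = (y - 1)*(y^4 - 3*y^3 + y^2 + 3*y - 2) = (y - 2)*(y - 1)*(y^3 - y^2 - y + 1) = (y - 2)*(y - 1)^2*(y^2 - 1) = (y - 2)*(y - 1)^3*(y + 1)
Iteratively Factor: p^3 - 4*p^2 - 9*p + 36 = (p + 3)*(p^2 - 7*p + 12) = (p - 4)*(p + 3)*(p - 3)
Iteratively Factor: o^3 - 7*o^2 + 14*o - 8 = (o - 4)*(o^2 - 3*o + 2) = (o - 4)*(o - 2)*(o - 1)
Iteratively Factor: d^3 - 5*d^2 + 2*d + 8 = (d - 4)*(d^2 - d - 2) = (d - 4)*(d - 2)*(d + 1)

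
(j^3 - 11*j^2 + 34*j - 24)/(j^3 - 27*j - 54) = (j^2 - 5*j + 4)/(j^2 + 6*j + 9)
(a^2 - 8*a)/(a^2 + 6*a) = (a - 8)/(a + 6)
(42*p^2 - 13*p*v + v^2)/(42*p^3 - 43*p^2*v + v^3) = (7*p - v)/(7*p^2 - 6*p*v - v^2)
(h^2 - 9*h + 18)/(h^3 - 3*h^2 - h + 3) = (h - 6)/(h^2 - 1)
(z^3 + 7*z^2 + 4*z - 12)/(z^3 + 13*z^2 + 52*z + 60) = (z - 1)/(z + 5)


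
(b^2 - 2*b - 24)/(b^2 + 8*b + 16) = (b - 6)/(b + 4)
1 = 1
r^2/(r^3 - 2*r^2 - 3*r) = r/(r^2 - 2*r - 3)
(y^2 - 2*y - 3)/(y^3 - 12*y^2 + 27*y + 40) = (y - 3)/(y^2 - 13*y + 40)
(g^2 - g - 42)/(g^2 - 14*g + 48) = (g^2 - g - 42)/(g^2 - 14*g + 48)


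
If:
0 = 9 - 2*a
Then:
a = 9/2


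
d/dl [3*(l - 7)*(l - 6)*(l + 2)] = 9*l^2 - 66*l + 48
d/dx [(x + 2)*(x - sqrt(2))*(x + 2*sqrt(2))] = 3*x^2 + 2*sqrt(2)*x + 4*x - 4 + 2*sqrt(2)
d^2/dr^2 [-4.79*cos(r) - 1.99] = 4.79*cos(r)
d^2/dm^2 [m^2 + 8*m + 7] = 2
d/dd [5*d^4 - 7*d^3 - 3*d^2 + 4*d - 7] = 20*d^3 - 21*d^2 - 6*d + 4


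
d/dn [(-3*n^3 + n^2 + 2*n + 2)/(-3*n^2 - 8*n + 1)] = (9*n^4 + 48*n^3 - 11*n^2 + 14*n + 18)/(9*n^4 + 48*n^3 + 58*n^2 - 16*n + 1)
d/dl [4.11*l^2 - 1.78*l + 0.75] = 8.22*l - 1.78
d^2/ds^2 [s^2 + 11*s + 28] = 2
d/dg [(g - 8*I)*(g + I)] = 2*g - 7*I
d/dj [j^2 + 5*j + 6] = 2*j + 5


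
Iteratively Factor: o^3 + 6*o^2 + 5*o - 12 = (o + 3)*(o^2 + 3*o - 4) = (o - 1)*(o + 3)*(o + 4)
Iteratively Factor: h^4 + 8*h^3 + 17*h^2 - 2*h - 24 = (h + 2)*(h^3 + 6*h^2 + 5*h - 12) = (h + 2)*(h + 3)*(h^2 + 3*h - 4) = (h + 2)*(h + 3)*(h + 4)*(h - 1)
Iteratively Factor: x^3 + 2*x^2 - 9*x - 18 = (x + 3)*(x^2 - x - 6) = (x - 3)*(x + 3)*(x + 2)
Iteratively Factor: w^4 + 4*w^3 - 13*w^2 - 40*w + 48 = (w - 1)*(w^3 + 5*w^2 - 8*w - 48) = (w - 1)*(w + 4)*(w^2 + w - 12) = (w - 3)*(w - 1)*(w + 4)*(w + 4)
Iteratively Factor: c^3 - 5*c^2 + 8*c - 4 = (c - 1)*(c^2 - 4*c + 4) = (c - 2)*(c - 1)*(c - 2)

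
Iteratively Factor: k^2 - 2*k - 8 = (k + 2)*(k - 4)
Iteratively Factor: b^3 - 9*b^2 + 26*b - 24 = (b - 3)*(b^2 - 6*b + 8) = (b - 4)*(b - 3)*(b - 2)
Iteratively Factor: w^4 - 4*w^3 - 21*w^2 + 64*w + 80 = (w - 4)*(w^3 - 21*w - 20) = (w - 4)*(w + 4)*(w^2 - 4*w - 5) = (w - 5)*(w - 4)*(w + 4)*(w + 1)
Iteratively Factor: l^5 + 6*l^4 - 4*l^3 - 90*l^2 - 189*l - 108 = (l + 3)*(l^4 + 3*l^3 - 13*l^2 - 51*l - 36) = (l + 1)*(l + 3)*(l^3 + 2*l^2 - 15*l - 36) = (l - 4)*(l + 1)*(l + 3)*(l^2 + 6*l + 9) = (l - 4)*(l + 1)*(l + 3)^2*(l + 3)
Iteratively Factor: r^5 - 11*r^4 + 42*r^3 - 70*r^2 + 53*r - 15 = (r - 1)*(r^4 - 10*r^3 + 32*r^2 - 38*r + 15) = (r - 1)^2*(r^3 - 9*r^2 + 23*r - 15) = (r - 1)^3*(r^2 - 8*r + 15) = (r - 5)*(r - 1)^3*(r - 3)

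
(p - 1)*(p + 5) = p^2 + 4*p - 5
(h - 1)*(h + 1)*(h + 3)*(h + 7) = h^4 + 10*h^3 + 20*h^2 - 10*h - 21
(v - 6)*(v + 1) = v^2 - 5*v - 6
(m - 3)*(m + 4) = m^2 + m - 12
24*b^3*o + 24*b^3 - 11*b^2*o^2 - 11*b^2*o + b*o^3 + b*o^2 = (-8*b + o)*(-3*b + o)*(b*o + b)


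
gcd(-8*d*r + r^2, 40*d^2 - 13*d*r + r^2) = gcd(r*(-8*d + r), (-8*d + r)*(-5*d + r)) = -8*d + r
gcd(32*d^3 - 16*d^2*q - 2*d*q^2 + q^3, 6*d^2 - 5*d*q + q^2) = -2*d + q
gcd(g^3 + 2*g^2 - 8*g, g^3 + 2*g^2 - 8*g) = g^3 + 2*g^2 - 8*g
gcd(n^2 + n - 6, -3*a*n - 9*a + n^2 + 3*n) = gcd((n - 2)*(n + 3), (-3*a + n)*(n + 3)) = n + 3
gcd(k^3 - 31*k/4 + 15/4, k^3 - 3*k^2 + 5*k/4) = k^2 - 3*k + 5/4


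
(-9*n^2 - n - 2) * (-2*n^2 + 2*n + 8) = 18*n^4 - 16*n^3 - 70*n^2 - 12*n - 16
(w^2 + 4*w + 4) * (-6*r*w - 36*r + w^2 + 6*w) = -6*r*w^3 - 60*r*w^2 - 168*r*w - 144*r + w^4 + 10*w^3 + 28*w^2 + 24*w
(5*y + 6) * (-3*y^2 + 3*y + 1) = -15*y^3 - 3*y^2 + 23*y + 6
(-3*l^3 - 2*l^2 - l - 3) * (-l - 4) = 3*l^4 + 14*l^3 + 9*l^2 + 7*l + 12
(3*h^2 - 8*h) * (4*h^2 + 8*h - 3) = 12*h^4 - 8*h^3 - 73*h^2 + 24*h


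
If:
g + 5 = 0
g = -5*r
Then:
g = -5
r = 1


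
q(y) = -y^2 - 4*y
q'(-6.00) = 8.00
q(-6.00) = -12.00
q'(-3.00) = 2.00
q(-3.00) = 3.00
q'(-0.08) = -3.84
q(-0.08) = 0.31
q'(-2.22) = 0.44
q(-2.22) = 3.95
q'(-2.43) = 0.86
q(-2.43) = 3.82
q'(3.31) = -10.62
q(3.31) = -24.20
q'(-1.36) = -1.28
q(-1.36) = 3.59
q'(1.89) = -7.78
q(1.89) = -11.13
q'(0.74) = -5.48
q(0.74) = -3.51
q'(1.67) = -7.34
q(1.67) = -9.47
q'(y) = -2*y - 4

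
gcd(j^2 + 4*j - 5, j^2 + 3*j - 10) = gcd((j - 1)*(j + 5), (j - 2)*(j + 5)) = j + 5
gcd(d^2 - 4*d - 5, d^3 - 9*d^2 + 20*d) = d - 5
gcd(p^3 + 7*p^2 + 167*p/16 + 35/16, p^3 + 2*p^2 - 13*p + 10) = p + 5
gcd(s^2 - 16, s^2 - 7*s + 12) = s - 4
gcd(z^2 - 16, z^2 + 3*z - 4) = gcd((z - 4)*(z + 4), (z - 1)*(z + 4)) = z + 4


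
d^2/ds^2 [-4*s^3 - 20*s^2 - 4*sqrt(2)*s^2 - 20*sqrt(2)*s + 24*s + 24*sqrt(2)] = -24*s - 40 - 8*sqrt(2)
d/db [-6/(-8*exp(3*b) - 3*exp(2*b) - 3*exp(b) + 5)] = (-144*exp(2*b) - 36*exp(b) - 18)*exp(b)/(8*exp(3*b) + 3*exp(2*b) + 3*exp(b) - 5)^2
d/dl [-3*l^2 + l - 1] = 1 - 6*l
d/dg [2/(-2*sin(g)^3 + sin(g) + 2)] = 4*(cos(g) - 3*cos(3*g))/(sin(g) - sin(3*g) - 4)^2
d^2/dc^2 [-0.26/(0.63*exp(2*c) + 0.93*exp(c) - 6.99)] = ((0.6552*exp(c) + 0.2418)*(0.63*exp(2*c) + 0.93*exp(c) - 6.99) - 0.26*(1.26*exp(c) + 0.93)*(2.52*exp(c) + 1.86)*exp(c))*exp(c)/(0.63*exp(2*c) + 0.93*exp(c) - 6.99)^3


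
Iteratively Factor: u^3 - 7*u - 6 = (u - 3)*(u^2 + 3*u + 2) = (u - 3)*(u + 2)*(u + 1)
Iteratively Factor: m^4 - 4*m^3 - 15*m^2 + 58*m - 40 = (m + 4)*(m^3 - 8*m^2 + 17*m - 10) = (m - 1)*(m + 4)*(m^2 - 7*m + 10) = (m - 5)*(m - 1)*(m + 4)*(m - 2)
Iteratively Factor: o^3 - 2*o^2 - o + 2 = (o - 1)*(o^2 - o - 2) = (o - 2)*(o - 1)*(o + 1)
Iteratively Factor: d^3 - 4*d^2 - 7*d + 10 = (d - 5)*(d^2 + d - 2) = (d - 5)*(d + 2)*(d - 1)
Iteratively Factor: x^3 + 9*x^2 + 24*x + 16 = (x + 4)*(x^2 + 5*x + 4) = (x + 1)*(x + 4)*(x + 4)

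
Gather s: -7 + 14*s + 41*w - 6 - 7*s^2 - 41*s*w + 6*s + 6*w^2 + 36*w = -7*s^2 + s*(20 - 41*w) + 6*w^2 + 77*w - 13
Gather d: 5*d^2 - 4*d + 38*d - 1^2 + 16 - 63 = 5*d^2 + 34*d - 48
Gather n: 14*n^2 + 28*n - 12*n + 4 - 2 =14*n^2 + 16*n + 2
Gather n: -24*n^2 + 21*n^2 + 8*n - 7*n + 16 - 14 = -3*n^2 + n + 2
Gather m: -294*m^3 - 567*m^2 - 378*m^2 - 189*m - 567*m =-294*m^3 - 945*m^2 - 756*m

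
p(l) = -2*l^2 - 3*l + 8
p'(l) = -4*l - 3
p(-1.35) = 8.40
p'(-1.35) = 2.40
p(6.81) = -105.18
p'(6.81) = -30.24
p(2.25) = -8.88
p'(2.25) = -12.00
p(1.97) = -5.67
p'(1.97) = -10.88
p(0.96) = 3.28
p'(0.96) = -6.84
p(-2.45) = 3.34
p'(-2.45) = 6.80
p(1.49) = -0.91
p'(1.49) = -8.96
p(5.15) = -60.50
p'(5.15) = -23.60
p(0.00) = 8.00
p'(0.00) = -3.00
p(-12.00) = -244.00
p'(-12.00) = 45.00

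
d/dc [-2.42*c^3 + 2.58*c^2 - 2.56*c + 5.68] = -7.26*c^2 + 5.16*c - 2.56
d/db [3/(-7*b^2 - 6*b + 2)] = 6*(7*b + 3)/(7*b^2 + 6*b - 2)^2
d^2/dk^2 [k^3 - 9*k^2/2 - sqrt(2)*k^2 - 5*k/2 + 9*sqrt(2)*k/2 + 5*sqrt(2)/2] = 6*k - 9 - 2*sqrt(2)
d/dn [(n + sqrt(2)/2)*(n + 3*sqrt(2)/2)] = 2*n + 2*sqrt(2)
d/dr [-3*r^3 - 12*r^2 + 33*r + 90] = -9*r^2 - 24*r + 33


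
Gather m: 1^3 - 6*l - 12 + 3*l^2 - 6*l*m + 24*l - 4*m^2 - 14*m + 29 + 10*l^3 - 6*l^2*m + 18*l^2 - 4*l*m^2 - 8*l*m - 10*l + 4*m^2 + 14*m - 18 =10*l^3 + 21*l^2 - 4*l*m^2 + 8*l + m*(-6*l^2 - 14*l)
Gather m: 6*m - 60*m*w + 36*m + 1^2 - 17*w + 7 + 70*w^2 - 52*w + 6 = m*(42 - 60*w) + 70*w^2 - 69*w + 14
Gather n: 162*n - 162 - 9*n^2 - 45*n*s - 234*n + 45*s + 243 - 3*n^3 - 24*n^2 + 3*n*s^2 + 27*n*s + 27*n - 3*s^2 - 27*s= -3*n^3 - 33*n^2 + n*(3*s^2 - 18*s - 45) - 3*s^2 + 18*s + 81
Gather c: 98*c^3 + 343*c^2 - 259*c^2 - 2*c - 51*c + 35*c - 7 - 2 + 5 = 98*c^3 + 84*c^2 - 18*c - 4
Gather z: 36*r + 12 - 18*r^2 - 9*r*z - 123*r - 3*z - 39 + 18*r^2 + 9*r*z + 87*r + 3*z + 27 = 0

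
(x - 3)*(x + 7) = x^2 + 4*x - 21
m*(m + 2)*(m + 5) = m^3 + 7*m^2 + 10*m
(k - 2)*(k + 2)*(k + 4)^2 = k^4 + 8*k^3 + 12*k^2 - 32*k - 64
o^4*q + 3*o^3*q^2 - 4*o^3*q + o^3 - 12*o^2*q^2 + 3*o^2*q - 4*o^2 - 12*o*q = o*(o - 4)*(o + 3*q)*(o*q + 1)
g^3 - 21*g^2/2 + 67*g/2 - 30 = (g - 5)*(g - 4)*(g - 3/2)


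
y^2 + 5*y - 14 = (y - 2)*(y + 7)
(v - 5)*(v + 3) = v^2 - 2*v - 15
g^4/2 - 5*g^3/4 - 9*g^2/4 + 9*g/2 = g*(g/2 + 1)*(g - 3)*(g - 3/2)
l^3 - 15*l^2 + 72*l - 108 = (l - 6)^2*(l - 3)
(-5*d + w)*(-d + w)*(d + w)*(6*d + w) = 30*d^4 - d^3*w - 31*d^2*w^2 + d*w^3 + w^4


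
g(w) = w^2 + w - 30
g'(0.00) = 1.00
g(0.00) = -30.00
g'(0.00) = 1.00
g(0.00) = -30.00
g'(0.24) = 1.48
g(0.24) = -29.70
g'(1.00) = 3.00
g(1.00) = -28.00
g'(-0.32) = 0.36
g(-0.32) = -30.22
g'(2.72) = 6.44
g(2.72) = -19.88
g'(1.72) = 4.44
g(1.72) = -25.32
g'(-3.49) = -5.98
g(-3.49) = -21.31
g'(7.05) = 15.10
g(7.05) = 26.75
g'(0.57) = 2.14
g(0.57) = -29.11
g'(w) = 2*w + 1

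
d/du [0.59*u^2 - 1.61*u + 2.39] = 1.18*u - 1.61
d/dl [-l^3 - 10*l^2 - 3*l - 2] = -3*l^2 - 20*l - 3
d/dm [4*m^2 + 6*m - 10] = 8*m + 6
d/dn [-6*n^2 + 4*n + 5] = 4 - 12*n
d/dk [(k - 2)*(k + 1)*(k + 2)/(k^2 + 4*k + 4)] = k*(k + 4)/(k^2 + 4*k + 4)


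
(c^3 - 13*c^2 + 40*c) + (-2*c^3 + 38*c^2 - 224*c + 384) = -c^3 + 25*c^2 - 184*c + 384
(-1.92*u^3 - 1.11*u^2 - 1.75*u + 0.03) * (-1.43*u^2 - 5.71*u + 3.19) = 2.7456*u^5 + 12.5505*u^4 + 2.7158*u^3 + 6.4087*u^2 - 5.7538*u + 0.0957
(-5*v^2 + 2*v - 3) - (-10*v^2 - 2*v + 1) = 5*v^2 + 4*v - 4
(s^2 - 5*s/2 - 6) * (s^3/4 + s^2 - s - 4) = s^5/4 + 3*s^4/8 - 5*s^3 - 15*s^2/2 + 16*s + 24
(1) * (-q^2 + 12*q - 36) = -q^2 + 12*q - 36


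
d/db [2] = 0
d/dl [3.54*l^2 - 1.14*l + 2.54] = 7.08*l - 1.14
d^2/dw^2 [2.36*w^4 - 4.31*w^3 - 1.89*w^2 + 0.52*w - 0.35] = 28.32*w^2 - 25.86*w - 3.78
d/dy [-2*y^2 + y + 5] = 1 - 4*y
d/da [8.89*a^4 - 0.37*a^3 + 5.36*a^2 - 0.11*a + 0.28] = 35.56*a^3 - 1.11*a^2 + 10.72*a - 0.11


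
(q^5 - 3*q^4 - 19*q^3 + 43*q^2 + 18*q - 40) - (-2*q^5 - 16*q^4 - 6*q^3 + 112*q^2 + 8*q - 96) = 3*q^5 + 13*q^4 - 13*q^3 - 69*q^2 + 10*q + 56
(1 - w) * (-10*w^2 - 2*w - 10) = 10*w^3 - 8*w^2 + 8*w - 10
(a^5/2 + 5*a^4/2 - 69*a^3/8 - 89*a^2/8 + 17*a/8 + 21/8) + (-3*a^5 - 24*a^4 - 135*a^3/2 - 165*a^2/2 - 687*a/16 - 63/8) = -5*a^5/2 - 43*a^4/2 - 609*a^3/8 - 749*a^2/8 - 653*a/16 - 21/4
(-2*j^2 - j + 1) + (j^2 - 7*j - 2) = -j^2 - 8*j - 1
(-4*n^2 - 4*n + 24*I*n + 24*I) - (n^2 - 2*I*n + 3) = -5*n^2 - 4*n + 26*I*n - 3 + 24*I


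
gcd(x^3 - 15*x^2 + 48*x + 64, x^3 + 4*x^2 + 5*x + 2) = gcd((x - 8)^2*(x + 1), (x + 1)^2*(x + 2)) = x + 1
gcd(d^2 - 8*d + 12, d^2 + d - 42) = d - 6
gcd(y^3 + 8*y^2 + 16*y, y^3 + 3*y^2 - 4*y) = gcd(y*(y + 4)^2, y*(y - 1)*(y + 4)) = y^2 + 4*y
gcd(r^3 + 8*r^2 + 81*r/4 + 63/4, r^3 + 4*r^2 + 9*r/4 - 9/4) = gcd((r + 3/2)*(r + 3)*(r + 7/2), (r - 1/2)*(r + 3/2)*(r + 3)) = r^2 + 9*r/2 + 9/2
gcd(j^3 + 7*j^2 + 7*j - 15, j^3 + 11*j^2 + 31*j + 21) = j + 3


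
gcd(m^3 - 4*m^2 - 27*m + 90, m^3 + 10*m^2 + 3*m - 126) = m - 3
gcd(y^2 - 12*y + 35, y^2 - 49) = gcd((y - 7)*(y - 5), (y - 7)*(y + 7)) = y - 7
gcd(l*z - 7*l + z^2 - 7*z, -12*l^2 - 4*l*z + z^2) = 1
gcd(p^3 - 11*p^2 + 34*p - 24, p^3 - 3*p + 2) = p - 1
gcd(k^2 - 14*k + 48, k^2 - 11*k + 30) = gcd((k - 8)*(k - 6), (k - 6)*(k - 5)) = k - 6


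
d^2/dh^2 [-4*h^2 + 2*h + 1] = -8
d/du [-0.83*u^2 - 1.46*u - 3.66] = -1.66*u - 1.46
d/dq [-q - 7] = -1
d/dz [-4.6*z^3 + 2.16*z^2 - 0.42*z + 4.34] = -13.8*z^2 + 4.32*z - 0.42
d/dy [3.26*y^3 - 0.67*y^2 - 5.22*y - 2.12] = 9.78*y^2 - 1.34*y - 5.22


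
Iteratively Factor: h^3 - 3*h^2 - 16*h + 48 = (h + 4)*(h^2 - 7*h + 12) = (h - 3)*(h + 4)*(h - 4)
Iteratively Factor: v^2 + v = (v)*(v + 1)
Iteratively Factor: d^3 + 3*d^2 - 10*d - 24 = (d + 2)*(d^2 + d - 12) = (d - 3)*(d + 2)*(d + 4)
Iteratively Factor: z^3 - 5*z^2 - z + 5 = (z - 1)*(z^2 - 4*z - 5) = (z - 1)*(z + 1)*(z - 5)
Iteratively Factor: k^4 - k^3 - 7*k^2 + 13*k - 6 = (k - 1)*(k^3 - 7*k + 6) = (k - 2)*(k - 1)*(k^2 + 2*k - 3) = (k - 2)*(k - 1)*(k + 3)*(k - 1)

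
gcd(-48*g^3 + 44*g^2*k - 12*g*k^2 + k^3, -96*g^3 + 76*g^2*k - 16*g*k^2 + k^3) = 12*g^2 - 8*g*k + k^2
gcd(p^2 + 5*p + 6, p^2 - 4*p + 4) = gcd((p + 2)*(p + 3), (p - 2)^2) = 1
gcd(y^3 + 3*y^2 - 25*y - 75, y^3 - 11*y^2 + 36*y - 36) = 1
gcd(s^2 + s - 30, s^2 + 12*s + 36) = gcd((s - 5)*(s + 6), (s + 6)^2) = s + 6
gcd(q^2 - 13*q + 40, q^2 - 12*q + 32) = q - 8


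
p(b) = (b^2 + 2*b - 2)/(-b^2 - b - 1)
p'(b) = (2*b + 1)*(b^2 + 2*b - 2)/(-b^2 - b - 1)^2 + (2*b + 2)/(-b^2 - b - 1) = (b^2 - 6*b - 4)/(b^4 + 2*b^3 + 3*b^2 + 2*b + 1)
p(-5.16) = -0.64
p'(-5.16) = 0.11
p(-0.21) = 2.85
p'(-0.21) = -3.87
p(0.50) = 0.43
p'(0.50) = -2.20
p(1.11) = -0.43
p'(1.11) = -0.84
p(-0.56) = 3.72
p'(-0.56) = -0.57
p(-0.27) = 3.07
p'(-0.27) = -3.58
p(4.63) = -1.06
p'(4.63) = -0.01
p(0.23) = 1.16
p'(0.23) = -3.24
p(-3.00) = -0.14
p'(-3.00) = 0.47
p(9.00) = -1.07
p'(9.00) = 0.00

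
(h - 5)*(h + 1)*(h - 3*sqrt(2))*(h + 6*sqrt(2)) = h^4 - 4*h^3 + 3*sqrt(2)*h^3 - 41*h^2 - 12*sqrt(2)*h^2 - 15*sqrt(2)*h + 144*h + 180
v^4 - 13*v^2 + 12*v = v*(v - 3)*(v - 1)*(v + 4)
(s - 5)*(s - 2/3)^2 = s^3 - 19*s^2/3 + 64*s/9 - 20/9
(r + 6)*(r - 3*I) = r^2 + 6*r - 3*I*r - 18*I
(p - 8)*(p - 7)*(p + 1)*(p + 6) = p^4 - 8*p^3 - 43*p^2 + 302*p + 336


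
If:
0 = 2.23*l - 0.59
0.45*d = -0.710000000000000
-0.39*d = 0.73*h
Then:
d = -1.58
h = 0.84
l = 0.26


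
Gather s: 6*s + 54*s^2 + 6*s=54*s^2 + 12*s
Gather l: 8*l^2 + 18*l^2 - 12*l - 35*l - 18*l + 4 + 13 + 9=26*l^2 - 65*l + 26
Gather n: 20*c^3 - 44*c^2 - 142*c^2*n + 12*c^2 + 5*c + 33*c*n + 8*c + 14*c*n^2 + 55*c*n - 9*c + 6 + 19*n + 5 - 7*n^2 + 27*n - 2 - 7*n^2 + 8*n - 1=20*c^3 - 32*c^2 + 4*c + n^2*(14*c - 14) + n*(-142*c^2 + 88*c + 54) + 8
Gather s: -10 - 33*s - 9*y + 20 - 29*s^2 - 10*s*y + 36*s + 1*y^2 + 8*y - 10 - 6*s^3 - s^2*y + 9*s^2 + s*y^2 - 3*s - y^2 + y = -6*s^3 + s^2*(-y - 20) + s*(y^2 - 10*y)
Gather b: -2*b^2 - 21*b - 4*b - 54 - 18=-2*b^2 - 25*b - 72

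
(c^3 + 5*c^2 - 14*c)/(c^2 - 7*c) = (c^2 + 5*c - 14)/(c - 7)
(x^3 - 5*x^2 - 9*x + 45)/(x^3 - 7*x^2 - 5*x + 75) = (x - 3)/(x - 5)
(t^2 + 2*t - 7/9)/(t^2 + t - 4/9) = (3*t + 7)/(3*t + 4)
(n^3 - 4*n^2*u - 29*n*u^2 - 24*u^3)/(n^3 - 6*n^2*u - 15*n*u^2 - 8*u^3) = (n + 3*u)/(n + u)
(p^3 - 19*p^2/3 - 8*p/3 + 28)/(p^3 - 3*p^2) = (3*p^3 - 19*p^2 - 8*p + 84)/(3*p^2*(p - 3))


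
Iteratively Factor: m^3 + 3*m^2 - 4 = (m + 2)*(m^2 + m - 2) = (m + 2)^2*(m - 1)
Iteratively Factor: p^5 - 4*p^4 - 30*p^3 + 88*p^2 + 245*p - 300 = (p - 5)*(p^4 + p^3 - 25*p^2 - 37*p + 60) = (p - 5)*(p + 3)*(p^3 - 2*p^2 - 19*p + 20) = (p - 5)*(p - 1)*(p + 3)*(p^2 - p - 20) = (p - 5)*(p - 1)*(p + 3)*(p + 4)*(p - 5)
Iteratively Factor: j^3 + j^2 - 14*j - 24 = (j - 4)*(j^2 + 5*j + 6) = (j - 4)*(j + 2)*(j + 3)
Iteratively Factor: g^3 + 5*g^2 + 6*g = (g + 2)*(g^2 + 3*g) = g*(g + 2)*(g + 3)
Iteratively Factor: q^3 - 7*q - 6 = (q + 2)*(q^2 - 2*q - 3) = (q - 3)*(q + 2)*(q + 1)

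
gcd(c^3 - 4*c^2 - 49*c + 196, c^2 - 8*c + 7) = c - 7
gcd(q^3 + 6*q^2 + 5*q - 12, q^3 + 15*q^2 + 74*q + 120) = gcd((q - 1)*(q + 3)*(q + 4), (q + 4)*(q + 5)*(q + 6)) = q + 4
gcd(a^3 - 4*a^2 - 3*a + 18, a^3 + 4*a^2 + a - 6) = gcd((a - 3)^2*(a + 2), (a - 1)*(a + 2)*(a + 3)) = a + 2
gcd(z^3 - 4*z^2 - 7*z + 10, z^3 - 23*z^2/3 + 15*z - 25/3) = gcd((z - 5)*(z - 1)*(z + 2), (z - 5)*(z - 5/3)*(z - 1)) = z^2 - 6*z + 5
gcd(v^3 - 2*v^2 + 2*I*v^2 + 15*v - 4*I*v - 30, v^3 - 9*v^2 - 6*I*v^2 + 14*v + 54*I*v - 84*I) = v - 2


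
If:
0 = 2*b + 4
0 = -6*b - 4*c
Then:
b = -2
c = 3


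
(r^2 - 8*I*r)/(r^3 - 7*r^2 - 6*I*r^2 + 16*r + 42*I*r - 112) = r/(r^2 + r*(-7 + 2*I) - 14*I)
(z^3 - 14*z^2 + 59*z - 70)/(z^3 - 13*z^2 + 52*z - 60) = (z - 7)/(z - 6)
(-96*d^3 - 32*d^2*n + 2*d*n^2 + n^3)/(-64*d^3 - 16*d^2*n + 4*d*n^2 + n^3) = (6*d - n)/(4*d - n)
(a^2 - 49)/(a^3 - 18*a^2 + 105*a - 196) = (a + 7)/(a^2 - 11*a + 28)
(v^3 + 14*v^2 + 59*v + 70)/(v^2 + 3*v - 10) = (v^2 + 9*v + 14)/(v - 2)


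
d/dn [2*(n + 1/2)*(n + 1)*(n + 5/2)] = 6*n^2 + 16*n + 17/2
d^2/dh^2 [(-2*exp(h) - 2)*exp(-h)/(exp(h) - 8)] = 2*(-exp(3*h) - 12*exp(2*h) + 24*exp(h) - 64)*exp(-h)/(exp(3*h) - 24*exp(2*h) + 192*exp(h) - 512)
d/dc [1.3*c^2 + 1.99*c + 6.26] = 2.6*c + 1.99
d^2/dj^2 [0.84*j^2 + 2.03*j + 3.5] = 1.68000000000000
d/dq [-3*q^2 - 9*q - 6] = -6*q - 9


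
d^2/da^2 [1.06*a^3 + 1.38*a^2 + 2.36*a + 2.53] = 6.36*a + 2.76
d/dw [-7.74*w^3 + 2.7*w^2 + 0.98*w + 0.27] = -23.22*w^2 + 5.4*w + 0.98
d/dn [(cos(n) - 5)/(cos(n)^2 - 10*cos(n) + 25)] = sin(n)/(cos(n) - 5)^2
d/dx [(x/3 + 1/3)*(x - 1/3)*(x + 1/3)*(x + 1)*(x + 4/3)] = 5*x^4/3 + 40*x^3/9 + 32*x^2/9 + 52*x/81 - 11/81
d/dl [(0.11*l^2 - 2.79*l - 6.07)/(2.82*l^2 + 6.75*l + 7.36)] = (8.6103*l^2 + 35.854*l + 20.4381)/(7.9524*l^4 + 38.07*l^3 + 87.0729*l^2 + 99.36*l + 54.1696)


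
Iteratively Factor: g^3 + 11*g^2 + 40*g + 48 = (g + 4)*(g^2 + 7*g + 12) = (g + 4)^2*(g + 3)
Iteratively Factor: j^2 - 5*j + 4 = (j - 4)*(j - 1)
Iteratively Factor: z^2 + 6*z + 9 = (z + 3)*(z + 3)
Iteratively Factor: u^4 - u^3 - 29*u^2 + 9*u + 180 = (u + 4)*(u^3 - 5*u^2 - 9*u + 45) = (u - 5)*(u + 4)*(u^2 - 9) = (u - 5)*(u + 3)*(u + 4)*(u - 3)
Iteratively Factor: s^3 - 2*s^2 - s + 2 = (s - 2)*(s^2 - 1) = (s - 2)*(s - 1)*(s + 1)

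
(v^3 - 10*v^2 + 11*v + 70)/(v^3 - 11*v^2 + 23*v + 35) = (v + 2)/(v + 1)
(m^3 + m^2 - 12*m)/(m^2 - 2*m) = (m^2 + m - 12)/(m - 2)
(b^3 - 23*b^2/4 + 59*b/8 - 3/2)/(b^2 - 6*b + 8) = (8*b^2 - 14*b + 3)/(8*(b - 2))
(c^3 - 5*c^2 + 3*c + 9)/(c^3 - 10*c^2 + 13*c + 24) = (c - 3)/(c - 8)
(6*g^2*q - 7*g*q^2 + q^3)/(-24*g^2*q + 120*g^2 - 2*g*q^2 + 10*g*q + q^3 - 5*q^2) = q*(-g + q)/(4*g*q - 20*g + q^2 - 5*q)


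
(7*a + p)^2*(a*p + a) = 49*a^3*p + 49*a^3 + 14*a^2*p^2 + 14*a^2*p + a*p^3 + a*p^2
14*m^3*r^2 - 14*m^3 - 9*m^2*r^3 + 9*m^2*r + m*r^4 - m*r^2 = (-7*m + r)*(-2*m + r)*(r - 1)*(m*r + m)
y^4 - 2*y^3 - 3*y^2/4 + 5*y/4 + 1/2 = (y - 2)*(y - 1)*(y + 1/2)^2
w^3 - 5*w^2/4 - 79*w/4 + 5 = (w - 5)*(w - 1/4)*(w + 4)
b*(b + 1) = b^2 + b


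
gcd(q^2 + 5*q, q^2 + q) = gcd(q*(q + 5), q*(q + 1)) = q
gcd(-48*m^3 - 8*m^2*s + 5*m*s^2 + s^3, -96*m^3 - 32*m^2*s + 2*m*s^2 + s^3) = 16*m^2 + 8*m*s + s^2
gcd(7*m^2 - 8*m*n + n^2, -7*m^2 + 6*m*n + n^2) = m - n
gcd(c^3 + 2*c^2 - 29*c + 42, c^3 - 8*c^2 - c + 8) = 1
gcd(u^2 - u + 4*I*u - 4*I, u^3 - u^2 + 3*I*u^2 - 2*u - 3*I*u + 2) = u - 1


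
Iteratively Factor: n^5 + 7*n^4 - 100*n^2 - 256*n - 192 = (n + 4)*(n^4 + 3*n^3 - 12*n^2 - 52*n - 48) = (n + 2)*(n + 4)*(n^3 + n^2 - 14*n - 24) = (n + 2)*(n + 3)*(n + 4)*(n^2 - 2*n - 8) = (n + 2)^2*(n + 3)*(n + 4)*(n - 4)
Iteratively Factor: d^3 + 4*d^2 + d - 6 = (d - 1)*(d^2 + 5*d + 6) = (d - 1)*(d + 2)*(d + 3)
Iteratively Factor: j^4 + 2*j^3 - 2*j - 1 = (j + 1)*(j^3 + j^2 - j - 1) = (j + 1)^2*(j^2 - 1) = (j - 1)*(j + 1)^2*(j + 1)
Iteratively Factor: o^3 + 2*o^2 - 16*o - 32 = (o + 2)*(o^2 - 16) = (o - 4)*(o + 2)*(o + 4)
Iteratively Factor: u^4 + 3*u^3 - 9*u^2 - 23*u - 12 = (u + 1)*(u^3 + 2*u^2 - 11*u - 12) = (u + 1)^2*(u^2 + u - 12) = (u - 3)*(u + 1)^2*(u + 4)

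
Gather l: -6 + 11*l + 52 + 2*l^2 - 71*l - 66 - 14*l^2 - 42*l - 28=-12*l^2 - 102*l - 48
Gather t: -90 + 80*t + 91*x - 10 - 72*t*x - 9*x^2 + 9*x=t*(80 - 72*x) - 9*x^2 + 100*x - 100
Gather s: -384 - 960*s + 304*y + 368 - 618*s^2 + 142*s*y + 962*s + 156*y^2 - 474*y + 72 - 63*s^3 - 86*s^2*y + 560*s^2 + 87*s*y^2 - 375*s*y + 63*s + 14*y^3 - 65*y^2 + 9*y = -63*s^3 + s^2*(-86*y - 58) + s*(87*y^2 - 233*y + 65) + 14*y^3 + 91*y^2 - 161*y + 56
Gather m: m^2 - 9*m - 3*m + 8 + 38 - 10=m^2 - 12*m + 36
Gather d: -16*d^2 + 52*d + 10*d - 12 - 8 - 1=-16*d^2 + 62*d - 21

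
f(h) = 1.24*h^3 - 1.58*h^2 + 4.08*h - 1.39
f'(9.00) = 276.96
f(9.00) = 811.31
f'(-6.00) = 156.96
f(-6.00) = -350.59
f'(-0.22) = 4.96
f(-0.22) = -2.38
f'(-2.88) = 44.04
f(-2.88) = -55.87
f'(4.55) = 66.72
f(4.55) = 101.27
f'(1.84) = 10.86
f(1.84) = 8.49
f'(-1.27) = 14.09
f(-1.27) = -11.66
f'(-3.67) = 65.78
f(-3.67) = -98.94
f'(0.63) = 3.57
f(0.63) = 0.86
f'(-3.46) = 59.55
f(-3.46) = -85.78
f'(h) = 3.72*h^2 - 3.16*h + 4.08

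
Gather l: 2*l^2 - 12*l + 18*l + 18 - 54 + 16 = 2*l^2 + 6*l - 20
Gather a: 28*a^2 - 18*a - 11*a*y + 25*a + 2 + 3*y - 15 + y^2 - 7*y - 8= 28*a^2 + a*(7 - 11*y) + y^2 - 4*y - 21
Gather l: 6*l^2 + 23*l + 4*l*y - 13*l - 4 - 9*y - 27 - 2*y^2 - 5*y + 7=6*l^2 + l*(4*y + 10) - 2*y^2 - 14*y - 24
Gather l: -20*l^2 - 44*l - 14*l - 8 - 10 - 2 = -20*l^2 - 58*l - 20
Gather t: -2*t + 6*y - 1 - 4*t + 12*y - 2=-6*t + 18*y - 3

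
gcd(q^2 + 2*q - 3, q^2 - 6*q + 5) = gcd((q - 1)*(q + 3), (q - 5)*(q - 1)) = q - 1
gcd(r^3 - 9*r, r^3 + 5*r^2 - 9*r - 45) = r^2 - 9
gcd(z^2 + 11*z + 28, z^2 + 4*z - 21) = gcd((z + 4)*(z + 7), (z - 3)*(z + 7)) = z + 7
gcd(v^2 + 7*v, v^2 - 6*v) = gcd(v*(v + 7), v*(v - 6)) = v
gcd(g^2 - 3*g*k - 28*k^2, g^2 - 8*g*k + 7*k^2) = g - 7*k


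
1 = 1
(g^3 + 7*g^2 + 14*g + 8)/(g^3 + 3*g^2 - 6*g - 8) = (g + 2)/(g - 2)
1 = 1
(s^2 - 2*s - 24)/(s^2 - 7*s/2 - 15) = 2*(s + 4)/(2*s + 5)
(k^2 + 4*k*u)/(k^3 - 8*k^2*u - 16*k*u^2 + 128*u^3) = k/(k^2 - 12*k*u + 32*u^2)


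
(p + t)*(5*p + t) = 5*p^2 + 6*p*t + t^2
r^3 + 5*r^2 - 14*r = r*(r - 2)*(r + 7)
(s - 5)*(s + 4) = s^2 - s - 20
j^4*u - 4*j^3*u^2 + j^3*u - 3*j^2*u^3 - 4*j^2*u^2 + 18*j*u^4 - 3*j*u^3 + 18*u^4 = (j - 3*u)^2*(j + 2*u)*(j*u + u)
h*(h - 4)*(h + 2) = h^3 - 2*h^2 - 8*h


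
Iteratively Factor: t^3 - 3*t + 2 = (t - 1)*(t^2 + t - 2) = (t - 1)*(t + 2)*(t - 1)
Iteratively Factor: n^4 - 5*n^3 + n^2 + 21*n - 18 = (n - 3)*(n^3 - 2*n^2 - 5*n + 6) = (n - 3)*(n - 1)*(n^2 - n - 6) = (n - 3)*(n - 1)*(n + 2)*(n - 3)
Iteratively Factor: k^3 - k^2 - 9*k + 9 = (k + 3)*(k^2 - 4*k + 3) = (k - 1)*(k + 3)*(k - 3)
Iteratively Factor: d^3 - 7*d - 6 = (d - 3)*(d^2 + 3*d + 2) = (d - 3)*(d + 2)*(d + 1)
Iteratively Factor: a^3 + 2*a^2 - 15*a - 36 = (a + 3)*(a^2 - a - 12) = (a + 3)^2*(a - 4)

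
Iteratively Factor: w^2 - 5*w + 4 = (w - 1)*(w - 4)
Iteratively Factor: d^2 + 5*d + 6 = (d + 3)*(d + 2)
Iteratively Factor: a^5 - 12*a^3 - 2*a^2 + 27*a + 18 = (a - 2)*(a^4 + 2*a^3 - 8*a^2 - 18*a - 9) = (a - 2)*(a + 3)*(a^3 - a^2 - 5*a - 3) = (a - 2)*(a + 1)*(a + 3)*(a^2 - 2*a - 3) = (a - 2)*(a + 1)^2*(a + 3)*(a - 3)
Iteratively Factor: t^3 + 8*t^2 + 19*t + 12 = (t + 4)*(t^2 + 4*t + 3) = (t + 3)*(t + 4)*(t + 1)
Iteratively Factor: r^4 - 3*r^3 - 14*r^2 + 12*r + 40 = (r - 2)*(r^3 - r^2 - 16*r - 20) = (r - 5)*(r - 2)*(r^2 + 4*r + 4) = (r - 5)*(r - 2)*(r + 2)*(r + 2)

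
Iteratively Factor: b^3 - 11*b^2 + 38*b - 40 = (b - 5)*(b^2 - 6*b + 8) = (b - 5)*(b - 2)*(b - 4)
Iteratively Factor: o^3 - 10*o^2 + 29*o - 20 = (o - 5)*(o^2 - 5*o + 4) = (o - 5)*(o - 4)*(o - 1)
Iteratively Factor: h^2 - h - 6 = (h - 3)*(h + 2)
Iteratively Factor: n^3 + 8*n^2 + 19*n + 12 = (n + 4)*(n^2 + 4*n + 3) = (n + 1)*(n + 4)*(n + 3)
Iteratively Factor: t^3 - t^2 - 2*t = (t)*(t^2 - t - 2) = t*(t - 2)*(t + 1)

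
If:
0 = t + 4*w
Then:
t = -4*w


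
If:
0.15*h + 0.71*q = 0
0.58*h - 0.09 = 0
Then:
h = 0.16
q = -0.03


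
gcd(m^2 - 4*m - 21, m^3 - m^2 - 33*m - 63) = m^2 - 4*m - 21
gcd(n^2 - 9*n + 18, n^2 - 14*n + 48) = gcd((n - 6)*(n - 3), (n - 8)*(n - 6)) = n - 6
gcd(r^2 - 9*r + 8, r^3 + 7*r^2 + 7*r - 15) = r - 1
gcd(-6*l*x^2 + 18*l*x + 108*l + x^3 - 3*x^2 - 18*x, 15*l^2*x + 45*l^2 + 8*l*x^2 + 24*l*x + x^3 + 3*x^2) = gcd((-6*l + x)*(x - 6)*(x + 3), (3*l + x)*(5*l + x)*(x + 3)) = x + 3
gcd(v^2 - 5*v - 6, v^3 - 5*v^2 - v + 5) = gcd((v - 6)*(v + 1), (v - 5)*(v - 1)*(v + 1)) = v + 1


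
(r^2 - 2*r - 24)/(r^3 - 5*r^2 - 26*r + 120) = (r + 4)/(r^2 + r - 20)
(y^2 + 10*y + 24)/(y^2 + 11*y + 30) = (y + 4)/(y + 5)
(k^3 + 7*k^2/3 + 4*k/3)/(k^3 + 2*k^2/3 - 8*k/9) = 3*(k + 1)/(3*k - 2)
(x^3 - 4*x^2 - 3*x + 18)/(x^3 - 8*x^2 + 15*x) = (x^2 - x - 6)/(x*(x - 5))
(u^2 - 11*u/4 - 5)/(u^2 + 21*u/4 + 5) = (u - 4)/(u + 4)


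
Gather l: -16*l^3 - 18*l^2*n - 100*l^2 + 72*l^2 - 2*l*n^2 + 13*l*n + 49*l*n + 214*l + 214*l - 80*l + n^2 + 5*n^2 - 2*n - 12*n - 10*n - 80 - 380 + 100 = -16*l^3 + l^2*(-18*n - 28) + l*(-2*n^2 + 62*n + 348) + 6*n^2 - 24*n - 360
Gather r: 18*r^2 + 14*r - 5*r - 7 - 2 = 18*r^2 + 9*r - 9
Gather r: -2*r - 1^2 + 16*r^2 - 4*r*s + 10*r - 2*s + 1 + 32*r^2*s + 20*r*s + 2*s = r^2*(32*s + 16) + r*(16*s + 8)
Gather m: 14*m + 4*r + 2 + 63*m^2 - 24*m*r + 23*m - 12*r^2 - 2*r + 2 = 63*m^2 + m*(37 - 24*r) - 12*r^2 + 2*r + 4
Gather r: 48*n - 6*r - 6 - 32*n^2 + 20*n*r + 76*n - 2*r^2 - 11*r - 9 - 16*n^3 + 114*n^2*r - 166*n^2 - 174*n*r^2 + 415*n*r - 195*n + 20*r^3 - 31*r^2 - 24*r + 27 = -16*n^3 - 198*n^2 - 71*n + 20*r^3 + r^2*(-174*n - 33) + r*(114*n^2 + 435*n - 41) + 12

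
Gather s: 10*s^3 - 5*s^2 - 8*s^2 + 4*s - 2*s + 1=10*s^3 - 13*s^2 + 2*s + 1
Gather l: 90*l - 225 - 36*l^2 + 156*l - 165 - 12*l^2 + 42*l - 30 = -48*l^2 + 288*l - 420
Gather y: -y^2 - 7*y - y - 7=-y^2 - 8*y - 7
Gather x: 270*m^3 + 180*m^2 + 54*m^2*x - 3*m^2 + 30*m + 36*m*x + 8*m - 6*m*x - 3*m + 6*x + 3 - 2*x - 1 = 270*m^3 + 177*m^2 + 35*m + x*(54*m^2 + 30*m + 4) + 2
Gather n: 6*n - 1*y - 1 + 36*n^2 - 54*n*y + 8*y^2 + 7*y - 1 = 36*n^2 + n*(6 - 54*y) + 8*y^2 + 6*y - 2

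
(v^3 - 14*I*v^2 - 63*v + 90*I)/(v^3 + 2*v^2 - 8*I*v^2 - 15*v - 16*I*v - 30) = (v - 6*I)/(v + 2)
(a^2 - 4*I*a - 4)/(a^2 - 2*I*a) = (a - 2*I)/a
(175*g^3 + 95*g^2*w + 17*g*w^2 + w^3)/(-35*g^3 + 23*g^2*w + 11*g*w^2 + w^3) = (5*g + w)/(-g + w)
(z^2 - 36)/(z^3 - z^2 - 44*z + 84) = (z + 6)/(z^2 + 5*z - 14)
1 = 1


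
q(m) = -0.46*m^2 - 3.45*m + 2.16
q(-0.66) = 4.24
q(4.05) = -19.36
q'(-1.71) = -1.88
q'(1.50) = -4.83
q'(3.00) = -6.21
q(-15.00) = -49.59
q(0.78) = -0.81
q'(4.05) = -7.18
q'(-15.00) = 10.35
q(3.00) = -12.33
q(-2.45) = 7.85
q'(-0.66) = -2.84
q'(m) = -0.92*m - 3.45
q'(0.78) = -4.17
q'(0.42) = -3.84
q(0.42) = 0.63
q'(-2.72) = -0.95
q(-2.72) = 8.14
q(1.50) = -4.05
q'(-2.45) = -1.20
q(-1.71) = 6.71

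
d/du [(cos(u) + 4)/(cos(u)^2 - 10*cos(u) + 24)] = (cos(u)^2 + 8*cos(u) - 64)*sin(u)/(cos(u)^2 - 10*cos(u) + 24)^2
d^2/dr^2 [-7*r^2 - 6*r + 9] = -14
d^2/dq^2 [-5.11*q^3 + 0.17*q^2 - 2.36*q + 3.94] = 0.34 - 30.66*q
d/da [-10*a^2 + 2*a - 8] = 2 - 20*a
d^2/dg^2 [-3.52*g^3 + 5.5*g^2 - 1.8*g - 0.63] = 11.0 - 21.12*g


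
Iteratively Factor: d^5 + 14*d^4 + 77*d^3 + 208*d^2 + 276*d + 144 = (d + 2)*(d^4 + 12*d^3 + 53*d^2 + 102*d + 72) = (d + 2)*(d + 3)*(d^3 + 9*d^2 + 26*d + 24) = (d + 2)^2*(d + 3)*(d^2 + 7*d + 12) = (d + 2)^2*(d + 3)^2*(d + 4)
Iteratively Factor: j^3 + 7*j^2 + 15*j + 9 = (j + 3)*(j^2 + 4*j + 3) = (j + 3)^2*(j + 1)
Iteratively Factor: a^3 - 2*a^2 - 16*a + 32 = (a - 2)*(a^2 - 16) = (a - 4)*(a - 2)*(a + 4)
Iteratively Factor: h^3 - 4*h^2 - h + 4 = (h - 4)*(h^2 - 1) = (h - 4)*(h - 1)*(h + 1)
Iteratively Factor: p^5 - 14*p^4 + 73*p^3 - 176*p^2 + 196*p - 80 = (p - 4)*(p^4 - 10*p^3 + 33*p^2 - 44*p + 20) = (p - 4)*(p - 1)*(p^3 - 9*p^2 + 24*p - 20) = (p - 4)*(p - 2)*(p - 1)*(p^2 - 7*p + 10) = (p - 4)*(p - 2)^2*(p - 1)*(p - 5)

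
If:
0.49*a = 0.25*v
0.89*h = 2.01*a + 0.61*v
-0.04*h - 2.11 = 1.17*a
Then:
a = -1.61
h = -5.78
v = -3.15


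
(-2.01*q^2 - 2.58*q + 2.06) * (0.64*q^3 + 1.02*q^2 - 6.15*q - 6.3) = -1.2864*q^5 - 3.7014*q^4 + 11.0483*q^3 + 30.6312*q^2 + 3.585*q - 12.978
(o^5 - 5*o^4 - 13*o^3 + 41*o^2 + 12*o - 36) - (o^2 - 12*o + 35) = o^5 - 5*o^4 - 13*o^3 + 40*o^2 + 24*o - 71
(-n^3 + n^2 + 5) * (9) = -9*n^3 + 9*n^2 + 45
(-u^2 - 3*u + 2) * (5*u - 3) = -5*u^3 - 12*u^2 + 19*u - 6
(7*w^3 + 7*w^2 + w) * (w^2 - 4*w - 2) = 7*w^5 - 21*w^4 - 41*w^3 - 18*w^2 - 2*w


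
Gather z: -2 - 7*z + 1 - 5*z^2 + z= -5*z^2 - 6*z - 1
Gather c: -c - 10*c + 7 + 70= 77 - 11*c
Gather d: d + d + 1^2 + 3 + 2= 2*d + 6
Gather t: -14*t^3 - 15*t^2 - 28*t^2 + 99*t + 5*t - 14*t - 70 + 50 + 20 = -14*t^3 - 43*t^2 + 90*t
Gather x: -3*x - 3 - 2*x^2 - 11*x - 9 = -2*x^2 - 14*x - 12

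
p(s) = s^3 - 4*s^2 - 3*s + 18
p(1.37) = 8.95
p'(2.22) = -5.97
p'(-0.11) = -2.08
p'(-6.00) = 153.00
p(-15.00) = -4212.00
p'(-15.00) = 792.00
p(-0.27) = 18.50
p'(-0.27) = -0.62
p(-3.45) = -60.32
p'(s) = 3*s^2 - 8*s - 3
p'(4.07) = 14.13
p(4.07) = 6.95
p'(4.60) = 23.68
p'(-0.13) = -1.91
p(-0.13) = 18.32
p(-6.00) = -324.00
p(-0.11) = 18.28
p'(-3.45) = 60.31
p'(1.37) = -8.33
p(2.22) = 2.57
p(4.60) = 16.90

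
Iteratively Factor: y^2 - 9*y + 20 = (y - 5)*(y - 4)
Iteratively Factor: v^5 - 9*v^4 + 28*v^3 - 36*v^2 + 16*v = (v - 4)*(v^4 - 5*v^3 + 8*v^2 - 4*v) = (v - 4)*(v - 2)*(v^3 - 3*v^2 + 2*v) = (v - 4)*(v - 2)^2*(v^2 - v) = v*(v - 4)*(v - 2)^2*(v - 1)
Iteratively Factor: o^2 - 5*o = (o - 5)*(o)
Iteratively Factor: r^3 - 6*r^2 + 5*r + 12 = (r - 3)*(r^2 - 3*r - 4) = (r - 4)*(r - 3)*(r + 1)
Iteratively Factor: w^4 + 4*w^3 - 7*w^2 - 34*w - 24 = (w + 2)*(w^3 + 2*w^2 - 11*w - 12) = (w + 1)*(w + 2)*(w^2 + w - 12) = (w + 1)*(w + 2)*(w + 4)*(w - 3)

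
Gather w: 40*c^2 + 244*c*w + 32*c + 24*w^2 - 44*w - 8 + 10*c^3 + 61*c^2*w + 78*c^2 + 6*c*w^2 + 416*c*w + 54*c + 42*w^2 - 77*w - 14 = 10*c^3 + 118*c^2 + 86*c + w^2*(6*c + 66) + w*(61*c^2 + 660*c - 121) - 22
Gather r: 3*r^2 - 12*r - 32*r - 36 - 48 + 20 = 3*r^2 - 44*r - 64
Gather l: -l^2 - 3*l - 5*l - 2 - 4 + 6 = -l^2 - 8*l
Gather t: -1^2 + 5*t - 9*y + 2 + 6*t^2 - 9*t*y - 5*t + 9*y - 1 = 6*t^2 - 9*t*y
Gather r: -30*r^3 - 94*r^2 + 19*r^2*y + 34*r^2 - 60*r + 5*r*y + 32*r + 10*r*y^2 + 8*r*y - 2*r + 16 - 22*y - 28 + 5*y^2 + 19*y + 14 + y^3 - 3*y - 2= -30*r^3 + r^2*(19*y - 60) + r*(10*y^2 + 13*y - 30) + y^3 + 5*y^2 - 6*y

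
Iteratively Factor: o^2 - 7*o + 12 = (o - 4)*(o - 3)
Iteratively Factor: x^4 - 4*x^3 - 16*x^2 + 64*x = (x - 4)*(x^3 - 16*x) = (x - 4)*(x + 4)*(x^2 - 4*x) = x*(x - 4)*(x + 4)*(x - 4)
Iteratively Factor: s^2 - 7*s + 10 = (s - 5)*(s - 2)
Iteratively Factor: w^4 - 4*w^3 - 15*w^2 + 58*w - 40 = (w - 1)*(w^3 - 3*w^2 - 18*w + 40) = (w - 2)*(w - 1)*(w^2 - w - 20) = (w - 5)*(w - 2)*(w - 1)*(w + 4)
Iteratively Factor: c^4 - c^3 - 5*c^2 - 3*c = (c + 1)*(c^3 - 2*c^2 - 3*c) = (c + 1)^2*(c^2 - 3*c) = c*(c + 1)^2*(c - 3)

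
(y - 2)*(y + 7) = y^2 + 5*y - 14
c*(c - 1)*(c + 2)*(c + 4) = c^4 + 5*c^3 + 2*c^2 - 8*c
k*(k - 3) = k^2 - 3*k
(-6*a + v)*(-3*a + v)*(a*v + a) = 18*a^3*v + 18*a^3 - 9*a^2*v^2 - 9*a^2*v + a*v^3 + a*v^2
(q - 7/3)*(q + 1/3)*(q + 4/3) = q^3 - 2*q^2/3 - 31*q/9 - 28/27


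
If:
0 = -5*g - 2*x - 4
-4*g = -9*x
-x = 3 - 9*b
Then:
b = 143/477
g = -36/53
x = -16/53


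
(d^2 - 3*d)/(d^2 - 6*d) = (d - 3)/(d - 6)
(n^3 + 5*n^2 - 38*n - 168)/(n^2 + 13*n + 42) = (n^2 - 2*n - 24)/(n + 6)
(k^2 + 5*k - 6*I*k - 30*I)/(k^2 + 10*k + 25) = (k - 6*I)/(k + 5)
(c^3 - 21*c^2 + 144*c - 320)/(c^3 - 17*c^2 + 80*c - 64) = (c - 5)/(c - 1)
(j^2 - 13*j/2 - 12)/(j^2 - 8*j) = (j + 3/2)/j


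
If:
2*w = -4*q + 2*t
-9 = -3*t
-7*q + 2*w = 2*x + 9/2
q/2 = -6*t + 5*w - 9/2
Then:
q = -5/7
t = 3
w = 31/7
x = 131/28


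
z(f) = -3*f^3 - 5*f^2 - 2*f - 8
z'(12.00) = -1418.00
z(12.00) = -5936.00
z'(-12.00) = -1178.00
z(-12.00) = 4480.00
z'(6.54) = -452.34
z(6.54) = -1074.12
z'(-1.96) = -16.97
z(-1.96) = -0.70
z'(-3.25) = -64.56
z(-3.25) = 48.67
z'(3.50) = -147.25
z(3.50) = -204.88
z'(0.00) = -2.00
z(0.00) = -8.00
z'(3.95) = -181.92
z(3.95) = -278.80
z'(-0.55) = 0.78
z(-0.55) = -7.91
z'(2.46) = -81.06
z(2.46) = -87.84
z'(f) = -9*f^2 - 10*f - 2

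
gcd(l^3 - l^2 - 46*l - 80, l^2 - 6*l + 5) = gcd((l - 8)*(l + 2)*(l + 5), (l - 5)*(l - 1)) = 1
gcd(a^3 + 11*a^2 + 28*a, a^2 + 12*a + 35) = a + 7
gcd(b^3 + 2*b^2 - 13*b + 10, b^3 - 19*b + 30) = b^2 + 3*b - 10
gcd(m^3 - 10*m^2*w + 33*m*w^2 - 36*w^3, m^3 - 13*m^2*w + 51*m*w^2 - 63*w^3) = m^2 - 6*m*w + 9*w^2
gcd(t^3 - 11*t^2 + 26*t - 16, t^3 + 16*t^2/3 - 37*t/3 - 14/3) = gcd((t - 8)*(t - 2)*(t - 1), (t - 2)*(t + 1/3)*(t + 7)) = t - 2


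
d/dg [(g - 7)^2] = 2*g - 14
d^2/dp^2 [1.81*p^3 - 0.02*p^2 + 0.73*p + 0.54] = 10.86*p - 0.04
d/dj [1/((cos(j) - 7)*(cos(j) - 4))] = (2*cos(j) - 11)*sin(j)/((cos(j) - 7)^2*(cos(j) - 4)^2)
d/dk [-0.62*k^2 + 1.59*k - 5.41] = 1.59 - 1.24*k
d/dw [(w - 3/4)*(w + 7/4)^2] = (4*w + 7)*(12*w + 1)/16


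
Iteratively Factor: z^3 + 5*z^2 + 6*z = (z + 3)*(z^2 + 2*z) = (z + 2)*(z + 3)*(z)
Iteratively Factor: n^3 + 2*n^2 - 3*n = (n)*(n^2 + 2*n - 3) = n*(n - 1)*(n + 3)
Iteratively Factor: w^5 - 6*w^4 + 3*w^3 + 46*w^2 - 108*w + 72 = (w - 2)*(w^4 - 4*w^3 - 5*w^2 + 36*w - 36) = (w - 2)*(w + 3)*(w^3 - 7*w^2 + 16*w - 12) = (w - 2)^2*(w + 3)*(w^2 - 5*w + 6) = (w - 2)^3*(w + 3)*(w - 3)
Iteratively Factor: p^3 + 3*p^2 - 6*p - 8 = (p + 1)*(p^2 + 2*p - 8) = (p + 1)*(p + 4)*(p - 2)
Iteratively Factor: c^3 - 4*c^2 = (c)*(c^2 - 4*c) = c*(c - 4)*(c)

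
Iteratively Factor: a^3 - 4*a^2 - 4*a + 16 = (a - 4)*(a^2 - 4) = (a - 4)*(a - 2)*(a + 2)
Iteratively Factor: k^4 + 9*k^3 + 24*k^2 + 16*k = (k + 1)*(k^3 + 8*k^2 + 16*k) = k*(k + 1)*(k^2 + 8*k + 16) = k*(k + 1)*(k + 4)*(k + 4)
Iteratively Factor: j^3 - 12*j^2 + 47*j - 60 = (j - 5)*(j^2 - 7*j + 12) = (j - 5)*(j - 4)*(j - 3)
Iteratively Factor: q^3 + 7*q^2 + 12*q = (q + 4)*(q^2 + 3*q) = q*(q + 4)*(q + 3)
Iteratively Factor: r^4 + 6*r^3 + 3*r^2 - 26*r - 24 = (r + 3)*(r^3 + 3*r^2 - 6*r - 8) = (r - 2)*(r + 3)*(r^2 + 5*r + 4) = (r - 2)*(r + 1)*(r + 3)*(r + 4)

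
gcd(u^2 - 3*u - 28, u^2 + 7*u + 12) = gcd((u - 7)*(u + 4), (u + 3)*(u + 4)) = u + 4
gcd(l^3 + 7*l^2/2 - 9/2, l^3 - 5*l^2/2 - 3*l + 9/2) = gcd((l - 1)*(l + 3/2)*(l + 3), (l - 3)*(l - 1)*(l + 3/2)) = l^2 + l/2 - 3/2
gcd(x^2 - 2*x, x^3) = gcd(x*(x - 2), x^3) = x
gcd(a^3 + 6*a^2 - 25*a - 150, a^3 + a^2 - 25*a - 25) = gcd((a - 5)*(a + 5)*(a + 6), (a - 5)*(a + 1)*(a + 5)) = a^2 - 25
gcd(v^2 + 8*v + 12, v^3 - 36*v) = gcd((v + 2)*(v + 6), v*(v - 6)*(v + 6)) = v + 6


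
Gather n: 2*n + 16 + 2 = 2*n + 18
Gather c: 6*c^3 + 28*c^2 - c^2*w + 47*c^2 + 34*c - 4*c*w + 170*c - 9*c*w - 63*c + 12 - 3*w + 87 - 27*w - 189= 6*c^3 + c^2*(75 - w) + c*(141 - 13*w) - 30*w - 90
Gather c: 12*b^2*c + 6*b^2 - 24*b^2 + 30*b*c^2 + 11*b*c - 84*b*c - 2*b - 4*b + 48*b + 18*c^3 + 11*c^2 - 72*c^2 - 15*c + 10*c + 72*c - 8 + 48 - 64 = -18*b^2 + 42*b + 18*c^3 + c^2*(30*b - 61) + c*(12*b^2 - 73*b + 67) - 24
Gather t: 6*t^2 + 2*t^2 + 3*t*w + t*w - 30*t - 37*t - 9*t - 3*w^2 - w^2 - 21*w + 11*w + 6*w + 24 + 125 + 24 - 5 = 8*t^2 + t*(4*w - 76) - 4*w^2 - 4*w + 168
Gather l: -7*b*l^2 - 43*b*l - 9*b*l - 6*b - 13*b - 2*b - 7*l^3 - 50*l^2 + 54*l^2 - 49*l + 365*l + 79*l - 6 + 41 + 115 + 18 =-21*b - 7*l^3 + l^2*(4 - 7*b) + l*(395 - 52*b) + 168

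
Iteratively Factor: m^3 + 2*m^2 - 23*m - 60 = (m + 4)*(m^2 - 2*m - 15) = (m - 5)*(m + 4)*(m + 3)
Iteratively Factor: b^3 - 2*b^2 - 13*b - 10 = (b - 5)*(b^2 + 3*b + 2) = (b - 5)*(b + 2)*(b + 1)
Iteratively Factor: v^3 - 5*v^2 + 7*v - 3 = (v - 1)*(v^2 - 4*v + 3) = (v - 1)^2*(v - 3)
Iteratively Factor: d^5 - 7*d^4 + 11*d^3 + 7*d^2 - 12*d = (d - 1)*(d^4 - 6*d^3 + 5*d^2 + 12*d) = (d - 3)*(d - 1)*(d^3 - 3*d^2 - 4*d) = (d - 3)*(d - 1)*(d + 1)*(d^2 - 4*d) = d*(d - 3)*(d - 1)*(d + 1)*(d - 4)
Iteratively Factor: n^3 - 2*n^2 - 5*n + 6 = (n + 2)*(n^2 - 4*n + 3) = (n - 3)*(n + 2)*(n - 1)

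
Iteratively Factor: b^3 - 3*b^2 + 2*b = (b - 2)*(b^2 - b) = (b - 2)*(b - 1)*(b)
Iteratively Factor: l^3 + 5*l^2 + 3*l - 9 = (l + 3)*(l^2 + 2*l - 3) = (l - 1)*(l + 3)*(l + 3)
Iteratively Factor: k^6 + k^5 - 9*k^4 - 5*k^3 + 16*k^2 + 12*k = (k - 2)*(k^5 + 3*k^4 - 3*k^3 - 11*k^2 - 6*k) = k*(k - 2)*(k^4 + 3*k^3 - 3*k^2 - 11*k - 6) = k*(k - 2)^2*(k^3 + 5*k^2 + 7*k + 3) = k*(k - 2)^2*(k + 3)*(k^2 + 2*k + 1) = k*(k - 2)^2*(k + 1)*(k + 3)*(k + 1)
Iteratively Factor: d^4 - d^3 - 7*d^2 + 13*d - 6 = (d - 1)*(d^3 - 7*d + 6) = (d - 1)*(d + 3)*(d^2 - 3*d + 2) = (d - 1)^2*(d + 3)*(d - 2)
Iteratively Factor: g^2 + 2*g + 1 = (g + 1)*(g + 1)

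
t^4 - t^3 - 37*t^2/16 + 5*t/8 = t*(t - 2)*(t - 1/4)*(t + 5/4)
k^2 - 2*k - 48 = (k - 8)*(k + 6)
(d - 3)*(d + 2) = d^2 - d - 6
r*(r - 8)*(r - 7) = r^3 - 15*r^2 + 56*r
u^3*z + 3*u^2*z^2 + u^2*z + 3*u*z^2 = u*(u + 3*z)*(u*z + z)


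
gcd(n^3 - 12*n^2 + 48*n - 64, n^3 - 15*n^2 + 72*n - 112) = n^2 - 8*n + 16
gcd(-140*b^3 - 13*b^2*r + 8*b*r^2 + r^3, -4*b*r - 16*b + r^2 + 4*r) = -4*b + r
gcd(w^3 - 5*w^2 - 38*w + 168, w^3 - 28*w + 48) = w^2 + 2*w - 24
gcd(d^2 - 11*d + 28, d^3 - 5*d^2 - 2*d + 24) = d - 4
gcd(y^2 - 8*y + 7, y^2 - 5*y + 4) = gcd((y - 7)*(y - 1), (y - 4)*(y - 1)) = y - 1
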